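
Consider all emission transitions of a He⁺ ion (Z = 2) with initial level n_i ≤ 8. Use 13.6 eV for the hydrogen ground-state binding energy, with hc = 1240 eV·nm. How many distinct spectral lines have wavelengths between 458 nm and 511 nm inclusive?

2

Enumerate all n_i → n_f pairs with 1 ≤ n_f < n_i ≤ 8 and compute λ = 1240 / [13.6·4·(1/n_f² − 1/n_i²)].
Lines falling in [458, 511] nm: 4→3 (468.9 nm), 8→4 (486.3 nm).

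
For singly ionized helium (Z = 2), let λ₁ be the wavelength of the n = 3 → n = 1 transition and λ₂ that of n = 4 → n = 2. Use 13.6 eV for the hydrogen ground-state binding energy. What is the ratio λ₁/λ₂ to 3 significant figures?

λ ∝ 1/ΔE ∝ 1/(1/n_f² − 1/n_i²), and the Z² and hc factors cancel in the ratio.
λ₁/λ₂ = (1/2² − 1/4²)/(1/1² − 1/3²) = 0.1875/0.8889 = 0.211.

0.211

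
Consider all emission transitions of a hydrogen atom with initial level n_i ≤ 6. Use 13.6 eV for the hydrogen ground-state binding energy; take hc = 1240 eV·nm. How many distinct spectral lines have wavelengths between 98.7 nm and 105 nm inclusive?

Enumerate all n_i → n_f pairs with 1 ≤ n_f < n_i ≤ 6 and compute λ = 1240 / [13.6·1·(1/n_f² − 1/n_i²)].
Lines falling in [98.7, 105] nm: 3→1 (102.6 nm).

1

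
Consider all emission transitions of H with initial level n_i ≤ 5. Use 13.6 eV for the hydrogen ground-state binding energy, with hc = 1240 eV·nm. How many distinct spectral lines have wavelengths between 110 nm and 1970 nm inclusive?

Enumerate all n_i → n_f pairs with 1 ≤ n_f < n_i ≤ 5 and compute λ = 1240 / [13.6·1·(1/n_f² − 1/n_i²)].
Lines falling in [110, 1970] nm: 2→1 (121.6 nm), 5→2 (434.2 nm), 4→2 (486.3 nm), 3→2 (656.5 nm), 5→3 (1282 nm), 4→3 (1876 nm).

6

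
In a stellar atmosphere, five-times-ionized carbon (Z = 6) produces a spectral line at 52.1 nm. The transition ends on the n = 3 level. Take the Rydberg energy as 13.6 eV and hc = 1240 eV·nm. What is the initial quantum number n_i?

n_i = 4

The photon energy is ΔE = hc/λ = 1240 / 52.1 = 23.80 eV.
With Z = 6, ΔE = 489.6 × (1/n_f² − 1/n_i²), so 1/n_f² − 1/n_i² = 0.04861.
With n_f = 3: 1/n_i² = 1/9 − 0.04861 = 0.06250, so n_i ≈ 4.00.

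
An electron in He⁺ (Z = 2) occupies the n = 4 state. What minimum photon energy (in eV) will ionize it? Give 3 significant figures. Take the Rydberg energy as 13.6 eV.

3.40 eV

E_n = −13.6 Z²/n² = −54.40/n² eV for Z = 2.
E_4 = −54.40/16 = −3.40 eV, so ionization (to E = 0) requires 3.40 eV.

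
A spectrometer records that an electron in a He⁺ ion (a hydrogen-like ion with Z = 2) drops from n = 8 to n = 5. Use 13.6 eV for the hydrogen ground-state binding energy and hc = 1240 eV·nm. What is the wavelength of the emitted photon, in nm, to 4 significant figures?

935.1 nm

For Z = 2 the level energies scale as Z², so the effective Rydberg energy is 13.6 × 4 = 54.40 eV.
ΔE = 54.40 × (1/5² − 1/8²) = 54.40 × 0.02438 = 1.326 eV.
λ = hc/ΔE = 1240 / 1.326 = 935.1 nm.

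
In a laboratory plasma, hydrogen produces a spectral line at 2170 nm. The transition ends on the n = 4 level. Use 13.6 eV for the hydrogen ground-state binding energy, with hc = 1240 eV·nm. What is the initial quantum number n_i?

n_i = 7

The photon energy is ΔE = hc/λ = 1240 / 2170 = 0.5714 eV.
With Z = 1, ΔE = 13.60 × (1/n_f² − 1/n_i²), so 1/n_f² − 1/n_i² = 0.04202.
With n_f = 4: 1/n_i² = 1/16 − 0.04202 = 0.02048, so n_i ≈ 6.99.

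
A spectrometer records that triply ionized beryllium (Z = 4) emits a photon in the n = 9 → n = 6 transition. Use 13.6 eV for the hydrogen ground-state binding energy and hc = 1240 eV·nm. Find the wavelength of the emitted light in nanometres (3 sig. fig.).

For Z = 4 the level energies scale as Z², so the effective Rydberg energy is 13.6 × 16 = 217.6 eV.
ΔE = 217.6 × (1/6² − 1/9²) = 217.6 × 0.01543 = 3.358 eV.
λ = hc/ΔE = 1240 / 3.358 = 369 nm.

369 nm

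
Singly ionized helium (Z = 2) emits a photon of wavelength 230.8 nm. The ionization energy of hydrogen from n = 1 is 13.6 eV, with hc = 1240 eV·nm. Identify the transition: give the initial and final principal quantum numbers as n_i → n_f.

n_i = 9, n_f = 3

The photon energy is ΔE = hc/λ = 1240 / 230.8 = 5.373 eV.
With Z = 2, ΔE = 54.40 × (1/n_f² − 1/n_i²), so 1/n_f² − 1/n_i² = 0.09876.
Trying n_f = 3 gives 1/n_i² = 0.01235, i.e. n_i ≈ 9; this pair matches.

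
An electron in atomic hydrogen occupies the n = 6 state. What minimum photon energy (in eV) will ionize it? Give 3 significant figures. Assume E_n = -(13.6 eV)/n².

E_6 = −13.60/36 = −0.378 eV, so ionization (to E = 0) requires 0.378 eV.

0.378 eV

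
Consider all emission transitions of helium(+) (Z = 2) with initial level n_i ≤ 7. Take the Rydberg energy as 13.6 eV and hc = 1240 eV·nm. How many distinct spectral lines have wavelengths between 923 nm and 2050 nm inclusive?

Enumerate all n_i → n_f pairs with 1 ≤ n_f < n_i ≤ 7 and compute λ = 1240 / [13.6·4·(1/n_f² − 1/n_i²)].
Lines falling in [923, 2050] nm: 5→4 (1013 nm), 7→5 (1163 nm), 6→5 (1865 nm).

3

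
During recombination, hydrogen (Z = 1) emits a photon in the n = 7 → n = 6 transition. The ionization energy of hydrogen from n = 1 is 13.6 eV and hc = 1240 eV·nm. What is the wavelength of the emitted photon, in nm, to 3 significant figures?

ΔE = 13.60 × (1/6² − 1/7²) = 13.60 × 0.007370 = 0.1002 eV.
λ = hc/ΔE = 1240 / 0.1002 = 12400 nm.

12400 nm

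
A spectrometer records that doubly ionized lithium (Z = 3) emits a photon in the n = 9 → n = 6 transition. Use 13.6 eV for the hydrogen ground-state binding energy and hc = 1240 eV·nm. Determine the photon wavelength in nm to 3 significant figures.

For Z = 3 the level energies scale as Z², so the effective Rydberg energy is 13.6 × 9 = 122.4 eV.
ΔE = 122.4 × (1/6² − 1/9²) = 122.4 × 0.01543 = 1.889 eV.
λ = hc/ΔE = 1240 / 1.889 = 656 nm.

656 nm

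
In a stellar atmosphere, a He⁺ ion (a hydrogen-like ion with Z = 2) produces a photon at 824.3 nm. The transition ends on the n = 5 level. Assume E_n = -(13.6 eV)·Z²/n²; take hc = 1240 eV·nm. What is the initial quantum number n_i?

n_i = 9

The photon energy is ΔE = hc/λ = 1240 / 824.3 = 1.504 eV.
With Z = 2, ΔE = 54.40 × (1/n_f² − 1/n_i²), so 1/n_f² − 1/n_i² = 0.02765.
With n_f = 5: 1/n_i² = 1/25 − 0.02765 = 0.01235, so n_i ≈ 9.00.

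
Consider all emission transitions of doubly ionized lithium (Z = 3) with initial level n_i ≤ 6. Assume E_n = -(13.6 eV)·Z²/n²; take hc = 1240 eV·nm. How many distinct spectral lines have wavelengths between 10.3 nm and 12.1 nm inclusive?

Enumerate all n_i → n_f pairs with 1 ≤ n_f < n_i ≤ 6 and compute λ = 1240 / [13.6·9·(1/n_f² − 1/n_i²)].
Lines falling in [10.3, 12.1] nm: 6→1 (10.42 nm), 5→1 (10.55 nm), 4→1 (10.81 nm), 3→1 (11.40 nm).

4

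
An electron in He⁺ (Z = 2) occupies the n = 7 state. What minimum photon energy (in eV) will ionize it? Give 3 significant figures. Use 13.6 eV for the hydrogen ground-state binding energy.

1.11 eV

E_n = −13.6 Z²/n² = −54.40/n² eV for Z = 2.
E_7 = −54.40/49 = −1.11 eV, so ionization (to E = 0) requires 1.11 eV.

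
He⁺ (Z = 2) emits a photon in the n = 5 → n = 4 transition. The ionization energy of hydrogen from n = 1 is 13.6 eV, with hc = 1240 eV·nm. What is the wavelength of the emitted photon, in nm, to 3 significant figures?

1010 nm

For Z = 2 the level energies scale as Z², so the effective Rydberg energy is 13.6 × 4 = 54.40 eV.
ΔE = 54.40 × (1/4² − 1/5²) = 54.40 × 0.02250 = 1.224 eV.
λ = hc/ΔE = 1240 / 1.224 = 1010 nm.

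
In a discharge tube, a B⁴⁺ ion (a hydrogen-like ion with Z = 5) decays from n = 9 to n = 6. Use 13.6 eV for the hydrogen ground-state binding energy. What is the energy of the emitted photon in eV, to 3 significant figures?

The Bohr energies scale as Z², so for Z = 5: E_n = −340.0/n² eV.
E_9 = −340.0/81 = −4.198 eV and E_6 = −340.0/36 = −9.444 eV.
The photon energy is |E_9 − E_6| = 5.25 eV.

5.25 eV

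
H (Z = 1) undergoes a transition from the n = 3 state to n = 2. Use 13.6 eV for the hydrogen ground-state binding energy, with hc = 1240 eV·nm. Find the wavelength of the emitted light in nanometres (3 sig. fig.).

ΔE = 13.60 × (1/2² − 1/3²) = 13.60 × 0.1389 = 1.889 eV.
λ = hc/ΔE = 1240 / 1.889 = 656 nm.

656 nm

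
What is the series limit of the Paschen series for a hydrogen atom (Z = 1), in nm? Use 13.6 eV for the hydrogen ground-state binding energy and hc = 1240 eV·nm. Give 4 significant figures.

The Paschen series has lower level n_f = 3; the series limit corresponds to n_i → ∞.
ΔE_max = 13.6 × 1 / 3² = 1.511 eV.
λ_min = 1240 / 1.511 = 820.6 nm.

820.6 nm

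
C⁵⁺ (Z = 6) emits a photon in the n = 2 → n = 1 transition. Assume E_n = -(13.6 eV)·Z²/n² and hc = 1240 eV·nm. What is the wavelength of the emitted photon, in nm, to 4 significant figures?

3.377 nm

For Z = 6 the level energies scale as Z², so the effective Rydberg energy is 13.6 × 36 = 489.6 eV.
ΔE = 489.6 × (1/1² − 1/2²) = 489.6 × 0.7500 = 367.2 eV.
λ = hc/ΔE = 1240 / 367.2 = 3.377 nm.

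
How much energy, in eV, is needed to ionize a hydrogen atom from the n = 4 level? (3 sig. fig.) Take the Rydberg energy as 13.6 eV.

E_4 = −13.60/16 = −0.850 eV, so ionization (to E = 0) requires 0.850 eV.

0.850 eV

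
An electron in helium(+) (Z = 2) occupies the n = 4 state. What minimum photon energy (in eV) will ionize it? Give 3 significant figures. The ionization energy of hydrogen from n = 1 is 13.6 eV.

3.40 eV

E_n = −13.6 Z²/n² = −54.40/n² eV for Z = 2.
E_4 = −54.40/16 = −3.40 eV, so ionization (to E = 0) requires 3.40 eV.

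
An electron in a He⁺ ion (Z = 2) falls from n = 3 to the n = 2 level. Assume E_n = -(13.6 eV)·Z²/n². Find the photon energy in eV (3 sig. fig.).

The Bohr energies scale as Z², so for Z = 2: E_n = −54.40/n² eV.
E_3 = −54.40/9 = −6.044 eV and E_2 = −54.40/4 = −13.60 eV.
The photon energy is |E_3 − E_2| = 7.56 eV.

7.56 eV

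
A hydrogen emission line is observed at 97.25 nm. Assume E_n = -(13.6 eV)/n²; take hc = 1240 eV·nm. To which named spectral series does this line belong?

ΔE = 1240/97.25 = 12.75 eV.
This matches 13.6 × (1/1² − 1/4²), so n_f = 1: the Lyman series.

Lyman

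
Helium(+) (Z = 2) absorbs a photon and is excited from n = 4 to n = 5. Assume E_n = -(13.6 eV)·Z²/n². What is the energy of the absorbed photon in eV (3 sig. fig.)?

The Bohr energies scale as Z², so for Z = 2: E_n = −54.40/n² eV.
E_5 = −54.40/25 = −2.176 eV and E_4 = −54.40/16 = −3.400 eV.
The photon energy is |E_5 − E_4| = 1.22 eV.

1.22 eV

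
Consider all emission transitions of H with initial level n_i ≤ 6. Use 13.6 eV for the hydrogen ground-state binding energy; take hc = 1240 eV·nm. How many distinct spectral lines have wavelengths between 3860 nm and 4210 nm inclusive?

1

Enumerate all n_i → n_f pairs with 1 ≤ n_f < n_i ≤ 6 and compute λ = 1240 / [13.6·1·(1/n_f² − 1/n_i²)].
Lines falling in [3860, 4210] nm: 5→4 (4052 nm).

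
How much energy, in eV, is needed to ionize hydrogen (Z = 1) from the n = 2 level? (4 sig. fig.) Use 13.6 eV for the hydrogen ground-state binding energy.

3.400 eV

E_2 = −13.60/4 = −3.400 eV, so ionization (to E = 0) requires 3.400 eV.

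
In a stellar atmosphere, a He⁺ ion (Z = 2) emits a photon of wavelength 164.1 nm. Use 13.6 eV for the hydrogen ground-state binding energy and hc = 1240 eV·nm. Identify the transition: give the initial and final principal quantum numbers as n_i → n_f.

The photon energy is ΔE = hc/λ = 1240 / 164.1 = 7.556 eV.
With Z = 2, ΔE = 54.40 × (1/n_f² − 1/n_i²), so 1/n_f² − 1/n_i² = 0.1389.
Trying n_f = 2 gives 1/n_i² = 0.1111, i.e. n_i ≈ 3; this pair matches.

n_i = 3, n_f = 2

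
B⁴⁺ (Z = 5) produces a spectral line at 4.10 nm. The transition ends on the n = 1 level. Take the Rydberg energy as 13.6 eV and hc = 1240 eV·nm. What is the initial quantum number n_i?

The photon energy is ΔE = hc/λ = 1240 / 4.10 = 302.4 eV.
With Z = 5, ΔE = 340.0 × (1/n_f² − 1/n_i²), so 1/n_f² − 1/n_i² = 0.8895.
With n_f = 1: 1/n_i² = 1/1 − 0.8895 = 0.1105, so n_i ≈ 3.01.

n_i = 3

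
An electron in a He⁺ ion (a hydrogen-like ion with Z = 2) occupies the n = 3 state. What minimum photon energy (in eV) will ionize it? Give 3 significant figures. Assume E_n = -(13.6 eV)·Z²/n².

6.04 eV

E_n = −13.6 Z²/n² = −54.40/n² eV for Z = 2.
E_3 = −54.40/9 = −6.04 eV, so ionization (to E = 0) requires 6.04 eV.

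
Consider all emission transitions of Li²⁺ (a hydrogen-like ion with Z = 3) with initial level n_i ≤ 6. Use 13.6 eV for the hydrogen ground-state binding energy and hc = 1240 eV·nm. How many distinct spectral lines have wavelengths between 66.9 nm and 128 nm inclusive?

2

Enumerate all n_i → n_f pairs with 1 ≤ n_f < n_i ≤ 6 and compute λ = 1240 / [13.6·9·(1/n_f² − 1/n_i²)].
Lines falling in [66.9, 128] nm: 3→2 (72.94 nm), 6→3 (121.6 nm).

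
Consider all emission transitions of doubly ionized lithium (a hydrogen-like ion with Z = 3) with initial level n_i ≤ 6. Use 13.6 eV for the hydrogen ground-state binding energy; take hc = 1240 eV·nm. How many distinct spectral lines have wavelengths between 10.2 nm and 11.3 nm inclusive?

3

Enumerate all n_i → n_f pairs with 1 ≤ n_f < n_i ≤ 6 and compute λ = 1240 / [13.6·9·(1/n_f² − 1/n_i²)].
Lines falling in [10.2, 11.3] nm: 6→1 (10.42 nm), 5→1 (10.55 nm), 4→1 (10.81 nm).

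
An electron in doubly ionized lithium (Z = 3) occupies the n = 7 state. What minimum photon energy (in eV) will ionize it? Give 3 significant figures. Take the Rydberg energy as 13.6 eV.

2.50 eV

E_n = −13.6 Z²/n² = −122.4/n² eV for Z = 3.
E_7 = −122.4/49 = −2.50 eV, so ionization (to E = 0) requires 2.50 eV.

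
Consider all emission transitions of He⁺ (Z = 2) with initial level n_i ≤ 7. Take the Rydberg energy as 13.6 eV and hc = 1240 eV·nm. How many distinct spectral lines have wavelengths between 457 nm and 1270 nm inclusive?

Enumerate all n_i → n_f pairs with 1 ≤ n_f < n_i ≤ 7 and compute λ = 1240 / [13.6·4·(1/n_f² − 1/n_i²)].
Lines falling in [457, 1270] nm: 4→3 (468.9 nm), 7→4 (541.5 nm), 6→4 (656.5 nm), 5→4 (1013 nm), 7→5 (1163 nm).

5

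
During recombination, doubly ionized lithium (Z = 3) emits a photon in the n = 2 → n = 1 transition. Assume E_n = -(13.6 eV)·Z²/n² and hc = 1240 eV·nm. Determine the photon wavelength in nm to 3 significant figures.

13.5 nm

For Z = 3 the level energies scale as Z², so the effective Rydberg energy is 13.6 × 9 = 122.4 eV.
ΔE = 122.4 × (1/1² − 1/2²) = 122.4 × 0.7500 = 91.80 eV.
λ = hc/ΔE = 1240 / 91.80 = 13.5 nm.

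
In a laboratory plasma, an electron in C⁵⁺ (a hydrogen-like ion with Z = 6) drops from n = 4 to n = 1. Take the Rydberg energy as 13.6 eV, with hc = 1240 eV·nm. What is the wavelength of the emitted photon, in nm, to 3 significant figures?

For Z = 6 the level energies scale as Z², so the effective Rydberg energy is 13.6 × 36 = 489.6 eV.
ΔE = 489.6 × (1/1² − 1/4²) = 489.6 × 0.9375 = 459.0 eV.
λ = hc/ΔE = 1240 / 459.0 = 2.70 nm.

2.70 nm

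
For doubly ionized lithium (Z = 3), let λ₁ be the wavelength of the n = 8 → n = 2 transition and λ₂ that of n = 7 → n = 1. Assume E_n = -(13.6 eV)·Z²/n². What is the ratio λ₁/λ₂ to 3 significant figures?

4.18

λ ∝ 1/ΔE ∝ 1/(1/n_f² − 1/n_i²), and the Z² and hc factors cancel in the ratio.
λ₁/λ₂ = (1/1² − 1/7²)/(1/2² − 1/8²) = 0.9796/0.2344 = 4.18.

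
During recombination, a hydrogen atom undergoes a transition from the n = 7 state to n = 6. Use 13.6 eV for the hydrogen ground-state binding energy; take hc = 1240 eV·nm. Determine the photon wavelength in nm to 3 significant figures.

12400 nm

ΔE = 13.60 × (1/6² − 1/7²) = 13.60 × 0.007370 = 0.1002 eV.
λ = hc/ΔE = 1240 / 0.1002 = 12400 nm.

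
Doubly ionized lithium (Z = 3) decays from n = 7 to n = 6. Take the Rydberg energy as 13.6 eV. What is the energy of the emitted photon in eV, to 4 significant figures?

0.9020 eV

The Bohr energies scale as Z², so for Z = 3: E_n = −122.4/n² eV.
E_7 = −122.4/49 = −2.498 eV and E_6 = −122.4/36 = −3.400 eV.
The photon energy is |E_7 − E_6| = 0.9020 eV.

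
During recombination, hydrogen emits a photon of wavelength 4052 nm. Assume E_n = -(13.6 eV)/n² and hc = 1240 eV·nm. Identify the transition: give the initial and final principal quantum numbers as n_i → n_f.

n_i = 5, n_f = 4

The photon energy is ΔE = hc/λ = 1240 / 4052 = 0.3060 eV.
With Z = 1, ΔE = 13.60 × (1/n_f² − 1/n_i²), so 1/n_f² − 1/n_i² = 0.02250.
Trying n_f = 4 gives 1/n_i² = 0.04000, i.e. n_i ≈ 5; this pair matches.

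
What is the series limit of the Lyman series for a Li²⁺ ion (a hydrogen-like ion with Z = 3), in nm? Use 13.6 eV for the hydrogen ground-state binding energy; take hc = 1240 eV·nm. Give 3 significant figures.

The Lyman series has lower level n_f = 1; the series limit corresponds to n_i → ∞.
ΔE_max = 13.6 × 9 / 1² = 122.4 eV.
λ_min = 1240 / 122.4 = 10.1 nm.

10.1 nm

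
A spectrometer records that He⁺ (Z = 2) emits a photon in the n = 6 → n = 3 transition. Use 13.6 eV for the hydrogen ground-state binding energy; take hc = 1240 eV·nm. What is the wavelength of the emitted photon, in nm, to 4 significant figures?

For Z = 2 the level energies scale as Z², so the effective Rydberg energy is 13.6 × 4 = 54.40 eV.
ΔE = 54.40 × (1/3² − 1/6²) = 54.40 × 0.08333 = 4.533 eV.
λ = hc/ΔE = 1240 / 4.533 = 273.5 nm.

273.5 nm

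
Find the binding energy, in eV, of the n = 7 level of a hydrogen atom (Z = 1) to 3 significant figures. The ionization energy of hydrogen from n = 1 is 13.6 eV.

0.278 eV

E_7 = −13.60/49 = −0.278 eV, so ionization (to E = 0) requires 0.278 eV.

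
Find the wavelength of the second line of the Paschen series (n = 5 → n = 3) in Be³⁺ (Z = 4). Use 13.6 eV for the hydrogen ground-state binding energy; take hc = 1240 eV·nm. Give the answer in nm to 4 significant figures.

The Paschen series terminates on n_f = 3; the second line has n_i = 3+2 = 5.
ΔE = 217.6 × (1/3² − 1/5²) = 15.47 eV.
λ = 1240 / 15.47 = 80.14 nm.

80.14 nm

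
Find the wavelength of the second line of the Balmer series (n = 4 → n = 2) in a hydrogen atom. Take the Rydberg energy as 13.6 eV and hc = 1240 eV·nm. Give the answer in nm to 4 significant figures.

The Balmer series terminates on n_f = 2; the second line has n_i = 2+2 = 4.
ΔE = 13.60 × (1/2² − 1/4²) = 2.550 eV.
λ = 1240 / 2.550 = 486.3 nm.

486.3 nm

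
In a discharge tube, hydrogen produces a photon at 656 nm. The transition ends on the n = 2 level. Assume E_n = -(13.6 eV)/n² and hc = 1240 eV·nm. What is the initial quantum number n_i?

n_i = 3

The photon energy is ΔE = hc/λ = 1240 / 656 = 1.890 eV.
With Z = 1, ΔE = 13.60 × (1/n_f² − 1/n_i²), so 1/n_f² − 1/n_i² = 0.1390.
With n_f = 2: 1/n_i² = 1/4 − 0.1390 = 0.1110, so n_i ≈ 3.00.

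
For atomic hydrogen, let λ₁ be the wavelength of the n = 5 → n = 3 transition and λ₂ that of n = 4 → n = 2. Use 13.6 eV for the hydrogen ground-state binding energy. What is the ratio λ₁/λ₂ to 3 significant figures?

λ ∝ 1/ΔE ∝ 1/(1/n_f² − 1/n_i²), and the Z² and hc factors cancel in the ratio.
λ₁/λ₂ = (1/2² − 1/4²)/(1/3² − 1/5²) = 0.1875/0.07111 = 2.64.

2.64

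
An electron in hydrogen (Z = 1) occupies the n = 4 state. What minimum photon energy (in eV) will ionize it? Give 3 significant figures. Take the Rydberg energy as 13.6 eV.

0.850 eV

E_4 = −13.60/16 = −0.850 eV, so ionization (to E = 0) requires 0.850 eV.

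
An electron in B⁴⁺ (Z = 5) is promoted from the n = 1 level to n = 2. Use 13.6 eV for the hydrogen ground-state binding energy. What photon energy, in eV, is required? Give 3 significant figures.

The Bohr energies scale as Z², so for Z = 5: E_n = −340.0/n² eV.
E_2 = −340.0/4 = −85.00 eV and E_1 = −340.0/1 = −340.0 eV.
The photon energy is |E_2 − E_1| = 255 eV.

255 eV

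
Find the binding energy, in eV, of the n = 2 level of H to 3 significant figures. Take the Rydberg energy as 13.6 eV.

E_2 = −13.60/4 = −3.40 eV, so ionization (to E = 0) requires 3.40 eV.

3.40 eV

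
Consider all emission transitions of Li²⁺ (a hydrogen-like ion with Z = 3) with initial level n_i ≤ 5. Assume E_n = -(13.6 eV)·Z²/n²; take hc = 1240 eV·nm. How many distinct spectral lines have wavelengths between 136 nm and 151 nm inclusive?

1

Enumerate all n_i → n_f pairs with 1 ≤ n_f < n_i ≤ 5 and compute λ = 1240 / [13.6·9·(1/n_f² − 1/n_i²)].
Lines falling in [136, 151] nm: 5→3 (142.5 nm).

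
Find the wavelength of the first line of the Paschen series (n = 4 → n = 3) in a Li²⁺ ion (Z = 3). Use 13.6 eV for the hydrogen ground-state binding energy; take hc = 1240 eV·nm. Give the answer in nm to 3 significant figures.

208 nm

The Paschen series terminates on n_f = 3; the first line has n_i = 3+1 = 4.
ΔE = 122.4 × (1/3² − 1/4²) = 5.950 eV.
λ = 1240 / 5.950 = 208 nm.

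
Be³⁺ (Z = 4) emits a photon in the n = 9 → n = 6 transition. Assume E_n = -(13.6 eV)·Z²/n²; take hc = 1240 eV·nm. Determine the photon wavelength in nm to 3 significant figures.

369 nm

For Z = 4 the level energies scale as Z², so the effective Rydberg energy is 13.6 × 16 = 217.6 eV.
ΔE = 217.6 × (1/6² − 1/9²) = 217.6 × 0.01543 = 3.358 eV.
λ = hc/ΔE = 1240 / 3.358 = 369 nm.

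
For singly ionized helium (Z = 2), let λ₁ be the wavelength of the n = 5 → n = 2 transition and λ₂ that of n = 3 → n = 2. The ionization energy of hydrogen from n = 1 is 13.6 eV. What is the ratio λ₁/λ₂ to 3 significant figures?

λ ∝ 1/ΔE ∝ 1/(1/n_f² − 1/n_i²), and the Z² and hc factors cancel in the ratio.
λ₁/λ₂ = (1/2² − 1/3²)/(1/2² − 1/5²) = 0.1389/0.2100 = 0.661.

0.661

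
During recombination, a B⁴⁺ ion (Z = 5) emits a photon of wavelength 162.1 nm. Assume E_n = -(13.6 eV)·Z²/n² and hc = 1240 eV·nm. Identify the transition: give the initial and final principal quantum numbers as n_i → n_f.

The photon energy is ΔE = hc/λ = 1240 / 162.1 = 7.650 eV.
With Z = 5, ΔE = 340.0 × (1/n_f² − 1/n_i²), so 1/n_f² − 1/n_i² = 0.02250.
Trying n_f = 4 gives 1/n_i² = 0.04000, i.e. n_i ≈ 5; this pair matches.

n_i = 5, n_f = 4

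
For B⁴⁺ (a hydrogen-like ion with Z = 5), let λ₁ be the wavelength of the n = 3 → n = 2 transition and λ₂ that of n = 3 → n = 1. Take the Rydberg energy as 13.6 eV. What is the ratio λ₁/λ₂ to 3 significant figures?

6.40

λ ∝ 1/ΔE ∝ 1/(1/n_f² − 1/n_i²), and the Z² and hc factors cancel in the ratio.
λ₁/λ₂ = (1/1² − 1/3²)/(1/2² − 1/3²) = 0.8889/0.1389 = 6.40.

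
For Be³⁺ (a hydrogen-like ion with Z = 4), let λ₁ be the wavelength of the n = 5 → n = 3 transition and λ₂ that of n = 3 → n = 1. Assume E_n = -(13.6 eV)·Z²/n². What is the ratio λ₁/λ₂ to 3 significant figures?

λ ∝ 1/ΔE ∝ 1/(1/n_f² − 1/n_i²), and the Z² and hc factors cancel in the ratio.
λ₁/λ₂ = (1/1² − 1/3²)/(1/3² − 1/5²) = 0.8889/0.07111 = 12.5.

12.5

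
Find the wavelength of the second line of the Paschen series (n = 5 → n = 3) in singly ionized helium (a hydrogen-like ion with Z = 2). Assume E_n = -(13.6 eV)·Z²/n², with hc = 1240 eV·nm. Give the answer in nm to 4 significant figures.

320.5 nm

The Paschen series terminates on n_f = 3; the second line has n_i = 3+2 = 5.
ΔE = 54.40 × (1/3² − 1/5²) = 3.868 eV.
λ = 1240 / 3.868 = 320.5 nm.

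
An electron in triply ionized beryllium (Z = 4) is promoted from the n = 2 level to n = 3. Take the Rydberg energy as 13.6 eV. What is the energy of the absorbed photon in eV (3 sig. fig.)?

The Bohr energies scale as Z², so for Z = 4: E_n = −217.6/n² eV.
E_3 = −217.6/9 = −24.18 eV and E_2 = −217.6/4 = −54.40 eV.
The photon energy is |E_3 − E_2| = 30.2 eV.

30.2 eV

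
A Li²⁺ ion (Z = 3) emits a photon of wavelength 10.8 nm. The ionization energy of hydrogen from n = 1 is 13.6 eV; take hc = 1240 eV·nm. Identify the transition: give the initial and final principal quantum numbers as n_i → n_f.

n_i = 4, n_f = 1

The photon energy is ΔE = hc/λ = 1240 / 10.8 = 114.8 eV.
With Z = 3, ΔE = 122.4 × (1/n_f² − 1/n_i²), so 1/n_f² − 1/n_i² = 0.9380.
Trying n_f = 1 gives 1/n_i² = 0.06197, i.e. n_i ≈ 4; this pair matches.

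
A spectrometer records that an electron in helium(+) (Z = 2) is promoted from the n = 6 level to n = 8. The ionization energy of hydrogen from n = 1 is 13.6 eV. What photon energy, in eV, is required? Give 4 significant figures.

0.6611 eV

The Bohr energies scale as Z², so for Z = 2: E_n = −54.40/n² eV.
E_8 = −54.40/64 = −0.8500 eV and E_6 = −54.40/36 = −1.511 eV.
The photon energy is |E_8 − E_6| = 0.6611 eV.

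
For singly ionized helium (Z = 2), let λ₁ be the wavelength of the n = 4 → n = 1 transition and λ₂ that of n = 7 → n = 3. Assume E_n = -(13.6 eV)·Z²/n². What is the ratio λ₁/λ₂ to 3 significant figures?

0.0967

λ ∝ 1/ΔE ∝ 1/(1/n_f² − 1/n_i²), and the Z² and hc factors cancel in the ratio.
λ₁/λ₂ = (1/3² − 1/7²)/(1/1² − 1/4²) = 0.09070/0.9375 = 0.0967.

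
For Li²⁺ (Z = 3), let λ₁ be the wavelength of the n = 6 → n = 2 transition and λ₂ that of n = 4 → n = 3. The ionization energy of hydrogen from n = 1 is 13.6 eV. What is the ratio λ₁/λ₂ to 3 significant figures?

0.219

λ ∝ 1/ΔE ∝ 1/(1/n_f² − 1/n_i²), and the Z² and hc factors cancel in the ratio.
λ₁/λ₂ = (1/3² − 1/4²)/(1/2² − 1/6²) = 0.04861/0.2222 = 0.219.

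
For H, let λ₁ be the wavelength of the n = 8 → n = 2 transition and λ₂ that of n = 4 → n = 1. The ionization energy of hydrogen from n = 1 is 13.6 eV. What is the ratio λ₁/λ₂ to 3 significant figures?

4.00

λ ∝ 1/ΔE ∝ 1/(1/n_f² − 1/n_i²), and the Z² and hc factors cancel in the ratio.
λ₁/λ₂ = (1/1² − 1/4²)/(1/2² − 1/8²) = 0.9375/0.2344 = 4.00.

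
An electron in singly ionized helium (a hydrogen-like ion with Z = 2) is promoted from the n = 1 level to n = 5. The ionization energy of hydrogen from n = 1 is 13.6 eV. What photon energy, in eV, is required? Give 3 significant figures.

52.2 eV

The Bohr energies scale as Z², so for Z = 2: E_n = −54.40/n² eV.
E_5 = −54.40/25 = −2.176 eV and E_1 = −54.40/1 = −54.40 eV.
The photon energy is |E_5 − E_1| = 52.2 eV.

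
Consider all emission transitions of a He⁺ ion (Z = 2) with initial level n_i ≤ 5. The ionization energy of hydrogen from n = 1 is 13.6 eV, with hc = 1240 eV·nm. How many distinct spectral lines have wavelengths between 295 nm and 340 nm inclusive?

Enumerate all n_i → n_f pairs with 1 ≤ n_f < n_i ≤ 5 and compute λ = 1240 / [13.6·4·(1/n_f² − 1/n_i²)].
Lines falling in [295, 340] nm: 5→3 (320.5 nm).

1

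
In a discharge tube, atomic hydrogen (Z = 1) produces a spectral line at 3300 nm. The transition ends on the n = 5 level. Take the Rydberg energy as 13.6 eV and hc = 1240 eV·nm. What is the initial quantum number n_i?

The photon energy is ΔE = hc/λ = 1240 / 3300 = 0.3758 eV.
With Z = 1, ΔE = 13.60 × (1/n_f² − 1/n_i²), so 1/n_f² − 1/n_i² = 0.02763.
With n_f = 5: 1/n_i² = 1/25 − 0.02763 = 0.01237, so n_i ≈ 8.99.

n_i = 9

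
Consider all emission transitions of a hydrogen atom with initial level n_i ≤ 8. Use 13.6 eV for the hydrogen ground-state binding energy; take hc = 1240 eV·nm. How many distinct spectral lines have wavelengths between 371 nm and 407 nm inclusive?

2

Enumerate all n_i → n_f pairs with 1 ≤ n_f < n_i ≤ 8 and compute λ = 1240 / [13.6·1·(1/n_f² − 1/n_i²)].
Lines falling in [371, 407] nm: 8→2 (389.0 nm), 7→2 (397.1 nm).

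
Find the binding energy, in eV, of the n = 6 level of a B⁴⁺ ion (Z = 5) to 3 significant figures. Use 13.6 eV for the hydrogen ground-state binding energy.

E_n = −13.6 Z²/n² = −340.0/n² eV for Z = 5.
E_6 = −340.0/36 = −9.44 eV, so ionization (to E = 0) requires 9.44 eV.

9.44 eV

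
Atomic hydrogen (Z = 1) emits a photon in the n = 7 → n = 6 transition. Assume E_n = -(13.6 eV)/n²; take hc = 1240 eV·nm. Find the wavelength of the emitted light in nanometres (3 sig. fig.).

12400 nm

ΔE = 13.60 × (1/6² − 1/7²) = 13.60 × 0.007370 = 0.1002 eV.
λ = hc/ΔE = 1240 / 0.1002 = 12400 nm.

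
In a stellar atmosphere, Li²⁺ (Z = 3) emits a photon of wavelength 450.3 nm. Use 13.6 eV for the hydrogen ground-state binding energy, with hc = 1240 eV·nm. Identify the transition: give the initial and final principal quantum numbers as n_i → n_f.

n_i = 5, n_f = 4

The photon energy is ΔE = hc/λ = 1240 / 450.3 = 2.754 eV.
With Z = 3, ΔE = 122.4 × (1/n_f² − 1/n_i²), so 1/n_f² − 1/n_i² = 0.02250.
Trying n_f = 4 gives 1/n_i² = 0.04000, i.e. n_i ≈ 5; this pair matches.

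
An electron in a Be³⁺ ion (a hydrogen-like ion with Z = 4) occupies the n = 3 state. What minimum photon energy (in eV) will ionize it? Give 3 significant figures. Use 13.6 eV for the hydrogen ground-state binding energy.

E_n = −13.6 Z²/n² = −217.6/n² eV for Z = 4.
E_3 = −217.6/9 = −24.2 eV, so ionization (to E = 0) requires 24.2 eV.

24.2 eV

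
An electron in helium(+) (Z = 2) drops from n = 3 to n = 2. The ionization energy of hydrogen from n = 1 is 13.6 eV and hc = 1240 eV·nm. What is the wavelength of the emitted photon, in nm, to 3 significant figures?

For Z = 2 the level energies scale as Z², so the effective Rydberg energy is 13.6 × 4 = 54.40 eV.
ΔE = 54.40 × (1/2² − 1/3²) = 54.40 × 0.1389 = 7.556 eV.
λ = hc/ΔE = 1240 / 7.556 = 164 nm.

164 nm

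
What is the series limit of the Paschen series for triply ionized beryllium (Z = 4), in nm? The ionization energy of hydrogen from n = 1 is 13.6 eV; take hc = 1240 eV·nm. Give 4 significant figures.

51.29 nm

The Paschen series has lower level n_f = 3; the series limit corresponds to n_i → ∞.
ΔE_max = 13.6 × 16 / 3² = 24.18 eV.
λ_min = 1240 / 24.18 = 51.29 nm.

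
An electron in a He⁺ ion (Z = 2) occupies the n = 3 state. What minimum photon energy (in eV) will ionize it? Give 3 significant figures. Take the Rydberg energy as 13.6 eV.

E_n = −13.6 Z²/n² = −54.40/n² eV for Z = 2.
E_3 = −54.40/9 = −6.04 eV, so ionization (to E = 0) requires 6.04 eV.

6.04 eV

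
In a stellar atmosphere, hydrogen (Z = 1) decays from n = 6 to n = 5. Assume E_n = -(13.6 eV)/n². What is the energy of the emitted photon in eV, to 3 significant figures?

E_6 = −13.60/36 = −0.3778 eV and E_5 = −13.60/25 = −0.5440 eV.
The photon energy is |E_6 − E_5| = 0.166 eV.

0.166 eV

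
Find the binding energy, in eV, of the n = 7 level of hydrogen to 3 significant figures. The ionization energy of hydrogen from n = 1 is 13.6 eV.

0.278 eV

E_7 = −13.60/49 = −0.278 eV, so ionization (to E = 0) requires 0.278 eV.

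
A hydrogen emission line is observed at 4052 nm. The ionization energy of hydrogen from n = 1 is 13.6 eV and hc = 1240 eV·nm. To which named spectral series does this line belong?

Brackett

ΔE = 1240/4052 = 0.3060 eV.
This matches 13.6 × (1/4² − 1/5²), so n_f = 4: the Brackett series.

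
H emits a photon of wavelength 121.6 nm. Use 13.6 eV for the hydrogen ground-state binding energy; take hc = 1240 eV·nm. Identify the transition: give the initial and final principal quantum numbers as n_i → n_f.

The photon energy is ΔE = hc/λ = 1240 / 121.6 = 10.20 eV.
With Z = 1, ΔE = 13.60 × (1/n_f² − 1/n_i²), so 1/n_f² − 1/n_i² = 0.7498.
Trying n_f = 1 gives 1/n_i² = 0.2502, i.e. n_i ≈ 2; this pair matches.

n_i = 2, n_f = 1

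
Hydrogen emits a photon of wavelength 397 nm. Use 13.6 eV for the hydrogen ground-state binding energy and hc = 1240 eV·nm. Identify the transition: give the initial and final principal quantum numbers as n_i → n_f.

The photon energy is ΔE = hc/λ = 1240 / 397 = 3.123 eV.
With Z = 1, ΔE = 13.60 × (1/n_f² − 1/n_i²), so 1/n_f² − 1/n_i² = 0.2297.
Trying n_f = 2 gives 1/n_i² = 0.02034, i.e. n_i ≈ 7; this pair matches.

n_i = 7, n_f = 2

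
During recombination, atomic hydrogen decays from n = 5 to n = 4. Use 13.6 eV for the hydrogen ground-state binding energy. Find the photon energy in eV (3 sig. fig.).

E_5 = −13.60/25 = −0.5440 eV and E_4 = −13.60/16 = −0.8500 eV.
The photon energy is |E_5 − E_4| = 0.306 eV.

0.306 eV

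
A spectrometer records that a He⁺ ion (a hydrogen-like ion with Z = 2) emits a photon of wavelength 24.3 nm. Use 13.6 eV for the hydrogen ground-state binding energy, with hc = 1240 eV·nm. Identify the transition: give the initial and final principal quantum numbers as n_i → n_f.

n_i = 4, n_f = 1

The photon energy is ΔE = hc/λ = 1240 / 24.3 = 51.03 eV.
With Z = 2, ΔE = 54.40 × (1/n_f² − 1/n_i²), so 1/n_f² − 1/n_i² = 0.9380.
Trying n_f = 1 gives 1/n_i² = 0.06197, i.e. n_i ≈ 4; this pair matches.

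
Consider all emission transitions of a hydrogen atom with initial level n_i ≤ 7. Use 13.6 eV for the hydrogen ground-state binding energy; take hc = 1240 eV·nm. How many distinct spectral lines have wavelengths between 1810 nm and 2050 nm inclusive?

Enumerate all n_i → n_f pairs with 1 ≤ n_f < n_i ≤ 7 and compute λ = 1240 / [13.6·1·(1/n_f² − 1/n_i²)].
Lines falling in [1810, 2050] nm: 4→3 (1876 nm).

1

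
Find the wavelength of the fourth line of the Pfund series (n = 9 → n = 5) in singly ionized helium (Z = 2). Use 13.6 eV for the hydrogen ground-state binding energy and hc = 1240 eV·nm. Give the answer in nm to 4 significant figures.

824.3 nm

The Pfund series terminates on n_f = 5; the fourth line has n_i = 5+4 = 9.
ΔE = 54.40 × (1/5² − 1/9²) = 1.504 eV.
λ = 1240 / 1.504 = 824.3 nm.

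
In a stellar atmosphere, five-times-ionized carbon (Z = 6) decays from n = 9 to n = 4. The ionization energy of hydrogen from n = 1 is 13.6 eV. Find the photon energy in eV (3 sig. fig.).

24.6 eV

The Bohr energies scale as Z², so for Z = 6: E_n = −489.6/n² eV.
E_9 = −489.6/81 = −6.044 eV and E_4 = −489.6/16 = −30.60 eV.
The photon energy is |E_9 − E_4| = 24.6 eV.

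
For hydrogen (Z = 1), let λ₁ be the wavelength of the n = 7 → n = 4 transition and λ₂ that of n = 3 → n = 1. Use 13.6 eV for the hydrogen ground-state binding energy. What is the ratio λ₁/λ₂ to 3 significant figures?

λ ∝ 1/ΔE ∝ 1/(1/n_f² − 1/n_i²), and the Z² and hc factors cancel in the ratio.
λ₁/λ₂ = (1/1² − 1/3²)/(1/4² − 1/7²) = 0.8889/0.04209 = 21.1.

21.1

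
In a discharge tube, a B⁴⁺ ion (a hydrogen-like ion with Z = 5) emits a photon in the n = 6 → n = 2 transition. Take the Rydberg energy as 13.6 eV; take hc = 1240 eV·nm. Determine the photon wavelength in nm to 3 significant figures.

16.4 nm

For Z = 5 the level energies scale as Z², so the effective Rydberg energy is 13.6 × 25 = 340.0 eV.
ΔE = 340.0 × (1/2² − 1/6²) = 340.0 × 0.2222 = 75.56 eV.
λ = hc/ΔE = 1240 / 75.56 = 16.4 nm.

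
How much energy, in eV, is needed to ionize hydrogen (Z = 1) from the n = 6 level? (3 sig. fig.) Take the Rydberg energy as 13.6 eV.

E_6 = −13.60/36 = −0.378 eV, so ionization (to E = 0) requires 0.378 eV.

0.378 eV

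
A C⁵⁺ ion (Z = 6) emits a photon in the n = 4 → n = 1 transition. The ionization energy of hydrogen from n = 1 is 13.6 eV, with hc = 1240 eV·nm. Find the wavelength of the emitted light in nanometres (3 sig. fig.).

For Z = 6 the level energies scale as Z², so the effective Rydberg energy is 13.6 × 36 = 489.6 eV.
ΔE = 489.6 × (1/1² − 1/4²) = 489.6 × 0.9375 = 459.0 eV.
λ = hc/ΔE = 1240 / 459.0 = 2.70 nm.

2.70 nm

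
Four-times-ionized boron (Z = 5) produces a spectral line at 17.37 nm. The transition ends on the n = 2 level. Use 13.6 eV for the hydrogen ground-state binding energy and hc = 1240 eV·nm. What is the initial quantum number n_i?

The photon energy is ΔE = hc/λ = 1240 / 17.37 = 71.39 eV.
With Z = 5, ΔE = 340.0 × (1/n_f² − 1/n_i²), so 1/n_f² − 1/n_i² = 0.2100.
With n_f = 2: 1/n_i² = 1/4 − 0.2100 = 0.04004, so n_i ≈ 5.00.

n_i = 5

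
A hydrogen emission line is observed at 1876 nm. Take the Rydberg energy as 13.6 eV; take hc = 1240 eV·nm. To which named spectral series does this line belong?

ΔE = 1240/1876 = 0.6610 eV.
This matches 13.6 × (1/3² − 1/4²), so n_f = 3: the Paschen series.

Paschen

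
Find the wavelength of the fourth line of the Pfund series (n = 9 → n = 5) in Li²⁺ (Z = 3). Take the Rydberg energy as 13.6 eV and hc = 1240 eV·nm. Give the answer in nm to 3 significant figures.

366 nm

The Pfund series terminates on n_f = 5; the fourth line has n_i = 5+4 = 9.
ΔE = 122.4 × (1/5² − 1/9²) = 3.385 eV.
λ = 1240 / 3.385 = 366 nm.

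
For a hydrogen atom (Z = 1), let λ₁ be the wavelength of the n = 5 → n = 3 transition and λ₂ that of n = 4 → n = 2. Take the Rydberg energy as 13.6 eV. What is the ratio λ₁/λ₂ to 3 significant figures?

2.64

λ ∝ 1/ΔE ∝ 1/(1/n_f² − 1/n_i²), and the Z² and hc factors cancel in the ratio.
λ₁/λ₂ = (1/2² − 1/4²)/(1/3² − 1/5²) = 0.1875/0.07111 = 2.64.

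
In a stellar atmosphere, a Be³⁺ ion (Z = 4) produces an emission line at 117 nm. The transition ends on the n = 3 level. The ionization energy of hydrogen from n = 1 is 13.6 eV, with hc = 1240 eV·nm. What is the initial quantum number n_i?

n_i = 4

The photon energy is ΔE = hc/λ = 1240 / 117 = 10.60 eV.
With Z = 4, ΔE = 217.6 × (1/n_f² − 1/n_i²), so 1/n_f² − 1/n_i² = 0.04871.
With n_f = 3: 1/n_i² = 1/9 − 0.04871 = 0.06241, so n_i ≈ 4.00.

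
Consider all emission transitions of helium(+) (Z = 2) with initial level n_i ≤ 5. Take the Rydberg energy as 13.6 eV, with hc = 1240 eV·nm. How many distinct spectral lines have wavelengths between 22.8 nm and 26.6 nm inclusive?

3

Enumerate all n_i → n_f pairs with 1 ≤ n_f < n_i ≤ 5 and compute λ = 1240 / [13.6·4·(1/n_f² − 1/n_i²)].
Lines falling in [22.8, 26.6] nm: 5→1 (23.74 nm), 4→1 (24.31 nm), 3→1 (25.64 nm).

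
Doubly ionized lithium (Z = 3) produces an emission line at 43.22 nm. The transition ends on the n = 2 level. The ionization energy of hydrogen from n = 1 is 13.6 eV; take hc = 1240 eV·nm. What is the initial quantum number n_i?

The photon energy is ΔE = hc/λ = 1240 / 43.22 = 28.69 eV.
With Z = 3, ΔE = 122.4 × (1/n_f² − 1/n_i²), so 1/n_f² − 1/n_i² = 0.2344.
With n_f = 2: 1/n_i² = 1/4 − 0.2344 = 0.01560, so n_i ≈ 8.01.

n_i = 8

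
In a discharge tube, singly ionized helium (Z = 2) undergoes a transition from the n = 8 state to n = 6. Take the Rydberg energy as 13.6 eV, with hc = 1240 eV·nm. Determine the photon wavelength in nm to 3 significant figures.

1880 nm

For Z = 2 the level energies scale as Z², so the effective Rydberg energy is 13.6 × 4 = 54.40 eV.
ΔE = 54.40 × (1/6² − 1/8²) = 54.40 × 0.01215 = 0.6611 eV.
λ = hc/ΔE = 1240 / 0.6611 = 1880 nm.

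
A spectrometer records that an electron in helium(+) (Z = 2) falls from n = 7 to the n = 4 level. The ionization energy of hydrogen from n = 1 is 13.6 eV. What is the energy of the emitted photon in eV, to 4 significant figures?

2.290 eV

The Bohr energies scale as Z², so for Z = 2: E_n = −54.40/n² eV.
E_7 = −54.40/49 = −1.110 eV and E_4 = −54.40/16 = −3.400 eV.
The photon energy is |E_7 − E_4| = 2.290 eV.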